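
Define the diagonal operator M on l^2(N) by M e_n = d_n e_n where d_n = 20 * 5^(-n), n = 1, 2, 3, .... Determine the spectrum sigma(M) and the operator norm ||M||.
sigma(M) = {20 * 5^(-n) : n ≥ 1} ∪ {0}; ||M|| = 4

A bounded diagonal operator on l^2 with diagonal entries d_n has spectrum equal to the closure of {d_n : n ≥ 1}: every d_n is an eigenvalue (with eigenvector e_n), so {d_n} ⊂ sigma(M); the spectrum is closed, so its closure is too; and for lambda not in the closure, (M - lambda I) has bounded inverse (the diagonal entries 1/(d_n - lambda) are bounded). For our sequence d_n = 20 * 5^(-n), n = 1, 2, 3, ...:
  - {d_n} = {20 * 5^(-n) : n ≥ 1}; the only limit point is 0
  - closure = {20 * 5^(-n) : n ≥ 1} ∪ {0}
For the norm: a diagonal operator has ||M|| = sup_n |d_n|. Here d_n = 20 * 5^(-n) is positive and decreasing, so sup_n |d_n| = d_1 = 20/5 = 4. So ||M|| = 4.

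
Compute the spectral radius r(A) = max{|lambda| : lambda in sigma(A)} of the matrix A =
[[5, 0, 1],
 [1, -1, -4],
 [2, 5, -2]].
r(A) ≈ 5.2675

The eigenvalues of A are the roots of its characteristic polynomial. With M = A (coefficients from the trace, the sum of principal 2x2 minors, and det A):
  p(λ) = det(λ I - M) = λ^3 - 2λ^2 + 5λ - 117.
No integer candidate from the rational root theorem (±divisors of 117) is a root, so the roots are irrational. The cubic discriminant is Δ = -352687 < 0, so there is one real root and a complex-conjugate pair. p(5) = -17 and p(6) = 57 have opposite signs, so a root lies in (5, 6); Newton's method refines it to λ ≈ 5.2675. Dividing out (λ - (5.2675)) leaves approximately λ^2 + 3.2675λ + 22.2116. For λ^2 + 3.2675λ + 22.2116 the discriminant is -78.1699. It is negative, so the remaining roots are the complex-conjugate pair λ ≈ -1.6338 ± 4.4207i. Their product equals the constant term, so |λ|^2 ≈ 22.2116 and |λ| ≈ 4.7129.
Thus the eigenvalues (to 4 decimals) are 5.2675 (modulus 5.2675); -1.6338 ± 4.4207i (modulus 4.7129). The spectral radius is the largest modulus: r(A) ≈ 5.2675. (Cross-check: r(A) ≤ ||A||_2 ≈ 6.2684; equality holds whenever A is normal, though it can also hold for some non-normal A.)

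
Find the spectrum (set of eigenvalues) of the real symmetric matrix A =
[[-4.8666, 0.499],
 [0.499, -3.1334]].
sigma(A) ≈ {-5, -3}

A is real symmetric, so its spectrum consists of real eigenvalues. Expanding the characteristic polynomial of the displayed matrix gives
  det(λ I - A) = p(λ) = λ^2 + (8)λ + (15).
Solving p(λ) = 0 yields eigenvalues ≈ -5, -3. (A is shown rounded to 4 decimals, so these recover the underlying integer eigenvalues to within that precision.)
Verification: the trace of A = -8 equals the sum of eigenvalues -8, and det(A) ≈ 15.0000 matches the eigenvalue product 15.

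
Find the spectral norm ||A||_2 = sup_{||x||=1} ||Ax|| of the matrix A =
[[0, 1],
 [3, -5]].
||A||_2 = sqrt((35 + sqrt(1189))/2) ≈ 5.8941 (= sqrt(largest eigenvalue of A^T A))

||A||_2 = sigma_max(A) = sqrt(lambda_max(A^T A)). Form the symmetric matrix M = A^T A =
[[9, -15],
 [-15, 26]].
Its characteristic polynomial (trace, determinant of M give the coefficients) is
  p(λ) = det(λ I - M) = λ^2 - 35λ + 9.
For λ^2 - 35λ + 9 the discriminant is 1189. It is nonnegative but not a perfect square, so the roots are real and irrational: λ = (35 ± sqrt(1189))/2 ≈ 34.7409, 0.2591.
So the eigenvalues of A^T A are ≈ 0.2591, 34.7409 (all ≥ 0, as they must be for A^T A). The largest is λ_max = (35 + sqrt(1189))/2 ≈ 34.7409, hence ||A||_2 = sqrt(λ_max) = sqrt((35 + sqrt(1189))/2) ≈ 5.8941.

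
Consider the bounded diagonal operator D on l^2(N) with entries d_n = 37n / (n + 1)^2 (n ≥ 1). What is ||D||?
||D|| = 37/4 (attained at n = 1)

For D diagonal, ||D|| = sup_n |d_n|. Treat f(x) = 37x / (x + 1)^2 for real x > 0. By the quotient rule, f'(x) = 37(1 - x)/(x + 1)^3, which is positive for x < 1 and negative for x > 1. So f has a unique maximum at x = 1, and since 1 is a positive integer, the supremum over n ≥ 1 is attained at n = 1: d_1 = 37·1/(1 + 1)^2 = 37·1/4 = 37/4. Hence ||D|| = 37/4.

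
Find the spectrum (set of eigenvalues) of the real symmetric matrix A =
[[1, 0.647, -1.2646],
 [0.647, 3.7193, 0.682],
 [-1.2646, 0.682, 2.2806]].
sigma(A) ≈ {0, 3, 4}

A is real symmetric, so its spectrum consists of real eigenvalues. Expanding the characteristic polynomial of the displayed matrix gives
  det(λ I - A) = p(λ) = λ^3 + (-7)λ^2 + (12)λ + (0).
Solving p(λ) = 0 yields eigenvalues ≈ 0, 3, 4. (A is shown rounded to 4 decimals, so these recover the underlying integer eigenvalues to within that precision.)
Verification: the trace of A = 7 equals the sum of eigenvalues 7, and det(A) ≈ -0.0007 matches the eigenvalue product 0.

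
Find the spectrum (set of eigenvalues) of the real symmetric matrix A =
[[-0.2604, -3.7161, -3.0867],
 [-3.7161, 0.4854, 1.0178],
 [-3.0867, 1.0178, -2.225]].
sigma(A) ≈ {-5, -2, 5}

A is real symmetric, so its spectrum consists of real eigenvalues. Expanding the characteristic polynomial of the displayed matrix gives
  det(λ I - A) = p(λ) = λ^3 + (2)λ^2 + (-25)λ + (-50.0015).
Solving p(λ) = 0 yields eigenvalues ≈ -5, -2, 5. (A is shown rounded to 4 decimals, so these recover the underlying integer eigenvalues to within that precision.)
Verification: the trace of A = -2 equals the sum of eigenvalues -2, and det(A) ≈ 50.0015 matches the eigenvalue product 50.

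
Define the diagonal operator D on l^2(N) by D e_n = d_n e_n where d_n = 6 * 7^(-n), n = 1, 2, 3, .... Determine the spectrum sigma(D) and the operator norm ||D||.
sigma(D) = {6 * 7^(-n) : n ≥ 1} ∪ {0}; ||D|| = 6/7

A bounded diagonal operator on l^2 with diagonal entries d_n has spectrum equal to the closure of {d_n : n ≥ 1}: every d_n is an eigenvalue (with eigenvector e_n), so {d_n} ⊂ sigma(D); the spectrum is closed, so its closure is too; and for lambda not in the closure, (D - lambda I) has bounded inverse (the diagonal entries 1/(d_n - lambda) are bounded). For our sequence d_n = 6 * 7^(-n), n = 1, 2, 3, ...:
  - {d_n} = {6 * 7^(-n) : n ≥ 1}; the only limit point is 0
  - closure = {6 * 7^(-n) : n ≥ 1} ∪ {0}
For the norm: a diagonal operator has ||D|| = sup_n |d_n|. Here d_n = 6 * 7^(-n) is positive and decreasing, so sup_n |d_n| = d_1 = 6/7. So ||D|| = 6/7.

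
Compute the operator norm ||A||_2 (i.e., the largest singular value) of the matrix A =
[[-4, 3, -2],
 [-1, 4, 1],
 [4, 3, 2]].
||A||_2 ≈ 6.3866 (= sqrt(largest eigenvalue of A^T A))

||A||_2 = sigma_max(A) = sqrt(lambda_max(A^T A)). Form the symmetric matrix M = A^T A =
[[33, -4, 15],
 [-4, 34, 4],
 [15, 4, 9]].
Its characteristic polynomial (trace, sum of principal 2x2 minors, determinant of M give the coefficients) is
  p(λ) = det(λ I - M) = λ^3 - 76λ^2 + 1468λ - 1296.
No integer candidate from the rational root theorem (±divisors of 1296) is a root, so the roots are irrational. The cubic discriminant is Δ = 74774784 > 0, so there are three distinct real roots. p(0) = -1296 and p(1) = 97 have opposite signs, so a root lies in (0, 1); Newton's method refines it to λ ≈ 0.9268. p(34) = 64 and p(35) = -141 have opposite signs, so a root lies in (34, 35); Newton's method refines it to λ ≈ 34.2851. p(40) = -176 and p(41) = 57 have opposite signs, so a root lies in (40, 41); Newton's method refines it to λ ≈ 40.7882. Check (Vieta): the three roots sum to 76, matching tr M = 76.
So the eigenvalues of A^T A are ≈ 0.9268, 34.2851, 40.7882 (all ≥ 0, as they must be for A^T A). The largest is λ_max ≈ 40.7882, hence ||A||_2 = sqrt(λ_max) ≈ 6.3866.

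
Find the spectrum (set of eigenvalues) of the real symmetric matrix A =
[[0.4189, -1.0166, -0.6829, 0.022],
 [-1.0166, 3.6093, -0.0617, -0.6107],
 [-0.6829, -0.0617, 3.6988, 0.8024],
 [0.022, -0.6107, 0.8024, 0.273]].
sigma(A) ≈ {0, 4} (0 with multiplicity 2, 4 with multiplicity 2)

A is real symmetric, so its spectrum consists of real eigenvalues. Expanding the characteristic polynomial of the displayed matrix gives
  det(λ I - A) = p(λ) = λ^4 + (-8)λ^3 + (16)λ^2 + (0)λ + (0).
Solving p(λ) = 0 yields eigenvalues ≈ 0, 0, 4, 4. (A is shown rounded to 4 decimals, so these recover the underlying integer eigenvalues to within that precision.)
Verification: the trace of A = 8 equals the sum of eigenvalues 8, and det(A) ≈ -0.0000 matches the eigenvalue product 0.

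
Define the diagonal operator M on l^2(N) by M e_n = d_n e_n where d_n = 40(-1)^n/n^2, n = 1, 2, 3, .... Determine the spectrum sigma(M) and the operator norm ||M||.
sigma(M) = {40(-1)^n/n^2 : n ≥ 1} ∪ {0}; ||M|| = 40

A bounded diagonal operator on l^2 with diagonal entries d_n has spectrum equal to the closure of {d_n : n ≥ 1}: every d_n is an eigenvalue (with eigenvector e_n), so {d_n} ⊂ sigma(M); the spectrum is closed, so its closure is too; and for lambda not in the closure, (M - lambda I) has bounded inverse (the diagonal entries 1/(d_n - lambda) are bounded). For our sequence d_n = 40(-1)^n/n^2, n = 1, 2, 3, ...:
  - {d_n} = {40(-1)^n/n^2 : n ≥ 1}; the only limit point is 0
  - closure = {40(-1)^n/n^2 : n ≥ 1} ∪ {0}
For the norm: a diagonal operator has ||M|| = sup_n |d_n|. Here |d_n| = 40/n^2 is decreasing, so sup_n |d_n| = |d_1| = 40. So ||M|| = 40.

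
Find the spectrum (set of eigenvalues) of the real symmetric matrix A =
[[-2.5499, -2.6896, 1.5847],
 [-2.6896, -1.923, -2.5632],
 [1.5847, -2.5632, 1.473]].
sigma(A) ≈ {-5, -2, 4}

A is real symmetric, so its spectrum consists of real eigenvalues. Expanding the characteristic polynomial of the displayed matrix gives
  det(λ I - A) = p(λ) = λ^3 + (3)λ^2 + (-18)λ + (-39.999).
Solving p(λ) = 0 yields eigenvalues ≈ -5, -2, 4. (A is shown rounded to 4 decimals, so these recover the underlying integer eigenvalues to within that precision.)
Verification: the trace of A = -3 equals the sum of eigenvalues -3, and det(A) ≈ 39.9990 matches the eigenvalue product 40.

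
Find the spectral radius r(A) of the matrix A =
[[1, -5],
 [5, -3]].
r(A) = sqrt(22) ≈ 4.6904

The eigenvalues of A are the roots of its characteristic polynomial. With M = A (coefficients from the trace and determinant):
  p(λ) = det(λ I - M) = λ^2 + 2λ + 22.
For λ^2 + 2λ + 22 the discriminant is -84. It is negative, so the roots are the complex-conjugate pair λ = -1 ± (sqrt(84)/2) i ≈ -1 ± 4.5826i. For a conjugate pair the product of the roots equals the constant term, so |λ|^2 = 22 and |λ| = sqrt(22) ≈ 4.6904.
Thus the eigenvalues (to 4 decimals) are -1 ± 4.5826i (modulus 4.6904). The spectral radius is the largest modulus: r(A) = sqrt(22) ≈ 4.6904. (Cross-check: r(A) ≤ ||A||_2 ≈ 7.099; equality holds whenever A is normal, though it can also hold for some non-normal A.)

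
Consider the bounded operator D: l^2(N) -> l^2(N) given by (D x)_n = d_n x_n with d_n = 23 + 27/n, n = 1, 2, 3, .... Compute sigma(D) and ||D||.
sigma(D) = {23 + 27/n : n ≥ 1} ∪ {23}; ||D|| = 50

A bounded diagonal operator on l^2 with diagonal entries d_n has spectrum equal to the closure of {d_n : n ≥ 1}: every d_n is an eigenvalue (with eigenvector e_n), so {d_n} ⊂ sigma(D); the spectrum is closed, so its closure is too; and for lambda not in the closure, (D - lambda I) has bounded inverse (the diagonal entries 1/(d_n - lambda) are bounded). For our sequence d_n = 23 + 27/n, n = 1, 2, 3, ...:
  - {d_n} = {23 + 27/n : n ≥ 1}; the only limit point is 23
  - closure = {23 + 27/n : n ≥ 1} ∪ {23}
For the norm: a diagonal operator has ||D|| = sup_n |d_n|. Here d_n = 23 + 27/n is positive and decreasing, so sup_n |d_n| = d_1 = 23 + 27 = 50. So ||D|| = 50.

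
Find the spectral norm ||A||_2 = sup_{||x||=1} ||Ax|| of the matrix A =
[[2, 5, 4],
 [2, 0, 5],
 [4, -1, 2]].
||A||_2 ≈ 8.3769 (= sqrt(largest eigenvalue of A^T A))

||A||_2 = sigma_max(A) = sqrt(lambda_max(A^T A)). Form the symmetric matrix M = A^T A =
[[24, 6, 26],
 [6, 26, 18],
 [26, 18, 45]].
Its characteristic polynomial (trace, sum of principal 2x2 minors, determinant of M give the coefficients) is
  p(λ) = det(λ I - M) = λ^3 - 95λ^2 + 1838λ - 6724.
No integer candidate from the rational root theorem (±divisors of 6724) is a root, so the roots are irrational. The cubic discriminant is Δ = 2504512980 > 0, so there are three distinct real roots. p(4) = -828 and p(5) = 216 have opposite signs, so a root lies in (4, 5); Newton's method refines it to λ ≈ 4.7797. p(20) = 36 and p(21) = -760 have opposite signs, so a root lies in (20, 21); Newton's method refines it to λ ≈ 20.0471. p(70) = -564 and p(71) = 2790 have opposite signs, so a root lies in (70, 71); Newton's method refines it to λ ≈ 70.1731. Check (Vieta): the three roots sum to 95, matching tr M = 95.
So the eigenvalues of A^T A are ≈ 4.7797, 20.0471, 70.1731 (all ≥ 0, as they must be for A^T A). The largest is λ_max ≈ 70.1731, hence ||A||_2 = sqrt(λ_max) ≈ 8.3769.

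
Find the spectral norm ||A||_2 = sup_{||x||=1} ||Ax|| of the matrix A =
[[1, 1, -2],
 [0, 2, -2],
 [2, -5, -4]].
||A||_2 ≈ 6.7581 (= sqrt(largest eigenvalue of A^T A))

||A||_2 = sigma_max(A) = sqrt(lambda_max(A^T A)). Form the symmetric matrix M = A^T A =
[[5, -9, -10],
 [-9, 30, 14],
 [-10, 14, 24]].
Its characteristic polynomial (trace, sum of principal 2x2 minors, determinant of M give the coefficients) is
  p(λ) = det(λ I - M) = λ^3 - 59λ^2 + 613λ - 196.
No integer candidate from the rational root theorem (±divisors of 196) is a root, so the roots are irrational. The cubic discriminant is Δ = 352209109 > 0, so there are three distinct real roots. p(0) = -196 and p(1) = 359 have opposite signs, so a root lies in (0, 1); Newton's method refines it to λ ≈ 0.3302. p(12) = 392 and p(13) = -1 have opposite signs, so a root lies in (12, 13); Newton's method refines it to λ ≈ 12.9976. p(45) = -961 and p(46) = 494 have opposite signs, so a root lies in (45, 46); Newton's method refines it to λ ≈ 45.6722. Check (Vieta): the three roots sum to 59, matching tr M = 59.
So the eigenvalues of A^T A are ≈ 0.3302, 12.9976, 45.6722 (all ≥ 0, as they must be for A^T A). The largest is λ_max ≈ 45.6722, hence ||A||_2 = sqrt(λ_max) ≈ 6.7581.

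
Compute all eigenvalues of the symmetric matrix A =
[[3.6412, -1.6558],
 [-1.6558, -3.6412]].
sigma(A) ≈ {-4, 4}

A is real symmetric, so its spectrum consists of real eigenvalues. Expanding the characteristic polynomial of the displayed matrix gives
  det(λ I - A) = p(λ) = λ^2 + (0)λ + (-16).
Solving p(λ) = 0 yields eigenvalues ≈ -4, 4. (A is shown rounded to 4 decimals, so these recover the underlying integer eigenvalues to within that precision.)
Verification: the trace of A = 0 equals the sum of eigenvalues 0, and det(A) ≈ -16.0000 matches the eigenvalue product -16.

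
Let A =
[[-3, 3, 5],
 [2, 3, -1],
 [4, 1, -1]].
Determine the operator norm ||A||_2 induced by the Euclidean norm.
||A||_2 ≈ 7.1135 (= sqrt(largest eigenvalue of A^T A))

||A||_2 = sigma_max(A) = sqrt(lambda_max(A^T A)). Form the symmetric matrix M = A^T A =
[[29, 1, -21],
 [1, 19, 11],
 [-21, 11, 27]].
Its characteristic polynomial (trace, sum of principal 2x2 minors, determinant of M give the coefficients) is
  p(λ) = det(λ I - M) = λ^3 - 75λ^2 + 1284λ - 2500.
No integer candidate from the rational root theorem (±divisors of 2500) is a root, so the roots are irrational. The cubic discriminant is Δ = 752192784 > 0, so there are three distinct real roots. p(2) = -224 and p(3) = 704 have opposite signs, so a root lies in (2, 3); Newton's method refines it to λ ≈ 2.2285. p(22) = 96 and p(23) = -476 have opposite signs, so a root lies in (22, 23); Newton's method refines it to λ ≈ 22.1698. p(50) = -800 and p(51) = 560 have opposite signs, so a root lies in (50, 51); Newton's method refines it to λ ≈ 50.6017. Check (Vieta): the three roots sum to 75, matching tr M = 75.
So the eigenvalues of A^T A are ≈ 2.2285, 22.1698, 50.6017 (all ≥ 0, as they must be for A^T A). The largest is λ_max ≈ 50.6017, hence ||A||_2 = sqrt(λ_max) ≈ 7.1135.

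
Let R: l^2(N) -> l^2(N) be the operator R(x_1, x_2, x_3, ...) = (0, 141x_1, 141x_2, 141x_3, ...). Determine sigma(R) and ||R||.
sigma(R) = closed disk {z in C : |z| ≤ 141}; ||R|| = 141

Note R = 141·U where U is the unit right shift (U x)_k = x_{k-1} (with x_0 := 0); so ||R|| = 141||U|| and sigma(R) = 141·sigma(U). ||R x||^2 = sum_{k≥1} |141x_k|^2 = 19881||x||^2, so ||R|| = 141 and sigma(R) ⊂ {|z| ≤ 141}. For any |lambda| < 141, the equation (R - lambda I) x = 0 forces x_1 = 0, then 141x_k = lambda x_{k+1} ⇒ x = 0, so R has no eigenvalues. But (R - lambda I) is not surjective for |lambda| < 141: solving (R - lambda I) x = e_1 would require x_n proportional to (lambda/141)^(-n), which is not in l^2. So every |lambda| < 141 lies in the residual spectrum. The boundary |lambda| = 141 is in the approximate point spectrum (the spectrum is closed). Hence sigma(R) is the closed disk of radius 141.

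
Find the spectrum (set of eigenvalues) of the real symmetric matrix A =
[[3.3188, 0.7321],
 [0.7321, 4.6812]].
sigma(A) ≈ {3, 5}

A is real symmetric, so its spectrum consists of real eigenvalues. Expanding the characteristic polynomial of the displayed matrix gives
  det(λ I - A) = p(λ) = λ^2 + (-8)λ + (15).
Solving p(λ) = 0 yields eigenvalues ≈ 3, 5. (A is shown rounded to 4 decimals, so these recover the underlying integer eigenvalues to within that precision.)
Verification: the trace of A = 8 equals the sum of eigenvalues 8, and det(A) ≈ 15.0000 matches the eigenvalue product 15.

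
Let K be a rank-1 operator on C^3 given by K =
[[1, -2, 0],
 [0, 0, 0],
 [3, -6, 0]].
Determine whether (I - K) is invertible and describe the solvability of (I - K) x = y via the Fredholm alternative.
(I - K) is singular (det(I - K) = 0, i.e. 1 ∈ sigma(K)). (I - K) x = y is solvable iff y ⊥ ker((I - K)^*) = span{(1, -2, 0)}, i.e. iff y_1 - 2y_2 = 0. When solvable, the solutions are x = y + c·(1, 0, 3), c arbitrary (ker(I - K) = span{(1, 0, 3)}, dimension 1).

K has rank 1, so it is an outer product K = u v^T: every row of K is a multiple of one row vector. Reading off the entries, u = (1, 0, 3) and v = (1, -2, 0) (row i of K equals u_i·v^T). A rank-one matrix u v^T satisfies K u = u (v·u) and kills the (2)-dimensional subspace v^⊥, so its characteristic polynomial is lambda^2 (lambda - v·u) with v·u = tr K = 1. Hence the eigenvalues of I - K are 1 (multiplicity 2) and 1 - (1) = 0, so det(I - K) = 0. (Direct check: I - K =
[[0, 2, 0],
 [0, 1, 0],
 [-3, 6, 1]]
has determinant 0.) So 1 is an eigenvalue of K and (I - K) is not invertible. The finite-dimensional Fredholm alternative says: either (I - K) is invertible, or ker(I - K) ≠ {0} and then range(I - K) = ker((I - K)^*)^⊥, with dim ker(I - K) = dim ker((I - K)^*). We are in the second case, so we need both kernels. Kernel of I - K: (I - K) u = u - u (v·u) = u - u = 0, so ker(I - K) = span{u} = span{(1, 0, 3)} (it is exactly 1-dimensional because rank(I - K) = 2). Kernel of the adjoint: K is real, so (I - K)^* = I - K^T = I - v u^T, and (I - v u^T) v = v - v (u·v) = 0; hence ker((I - K)^*) = span{v} = span{(1, -2, 0)}. Therefore (I - K) x = y is solvable iff <y, v> = 0, i.e. iff y_1 - 2y_2 = 0. When this holds, K y = u (v·y) = 0, so (I - K) y = y and x = y is a particular solution; the full solution set is the line x = y + c·u = y + c·(1, 0, 3), c ∈ C.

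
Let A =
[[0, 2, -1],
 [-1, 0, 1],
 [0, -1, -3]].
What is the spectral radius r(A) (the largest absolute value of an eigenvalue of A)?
r(A) ≈ 2.8171

The eigenvalues of A are the roots of its characteristic polynomial. With M = A (coefficients from the trace, the sum of principal 2x2 minors, and det A):
  p(λ) = det(λ I - M) = λ^3 + 3λ^2 + 3λ + 7.
No integer candidate from the rational root theorem (±divisors of 7) is a root, so the roots are irrational. The cubic discriminant is Δ = -972 < 0, so there is one real root and a complex-conjugate pair. p(-3) = -2 and p(-2) = 5 have opposite signs, so a root lies in (-3, -2); Newton's method refines it to λ ≈ -2.8171. Dividing out (λ - (-2.8171)) leaves approximately λ^2 + 0.1829λ + 2.4848. For λ^2 + 0.1829λ + 2.4848 the discriminant is -9.9058. It is negative, so the remaining roots are the complex-conjugate pair λ ≈ -0.0914 ± 1.5737i. Their product equals the constant term, so |λ|^2 ≈ 2.4848 and |λ| ≈ 1.5763.
Thus the eigenvalues (to 4 decimals) are -2.8171 (modulus 2.8171); -0.0914 ± 1.5737i (modulus 1.5763). The spectral radius is the largest modulus: r(A) ≈ 2.8171. (Cross-check: r(A) ≤ ||A||_2 ≈ 3.3552; equality holds whenever A is normal, though it can also hold for some non-normal A.)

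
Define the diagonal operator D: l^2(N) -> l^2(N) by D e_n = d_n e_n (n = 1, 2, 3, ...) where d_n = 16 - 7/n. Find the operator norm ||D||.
||D|| = 16

For a diagonal operator on l^2 with entries d_n, ||D|| = sup_n |d_n|. Here d_1 = 9, d_2 = 25/2, ..., and d_n = 16 - 7/n increases monotonically toward 16. All terms lie in [9, 16), so |d_n| = d_n and the supremum is the limit 16, which is not attained by any individual d_n. Hence ||D|| = 16.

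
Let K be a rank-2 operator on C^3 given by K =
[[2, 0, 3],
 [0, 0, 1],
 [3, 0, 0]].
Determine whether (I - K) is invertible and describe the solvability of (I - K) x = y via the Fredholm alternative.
(I - K) is invertible (det(I - K) = -10 ≠ 0), so for every y in C^3 the equation (I - K) x = y has a unique solution.

K has rank 2 and factors as K = U V^T = u1 v1^T + u2 v2^T with u1 = (2, 0, 3), v1 = (1, 0, 0), u2 = (3, 1, 0), v2 = (0, 0, 1) (multiplying out reproduces the displayed K). The nonzero eigenvalues of U V^T coincide with those of the 2 x 2 matrix G = V^T U = [[v1·u1, v1·u2], [v2·u1, v2·u2]] = [[2, 3], [3, 0]], and by the Sylvester determinant identity det(I_3 - U V^T) = det(I_2 - V^T U) = det([[-1, -3], [-3, 1]]) = (-1)(1) - (-3)(-3) = -10. (Direct check: I - K =
[[-1, 0, -3],
 [0, 1, -1],
 [-3, 0, 1]]
has determinant -10.) The finite-dimensional Fredholm alternative says: either (I - K) is invertible, or ker(I - K) ≠ {0} and then range(I - K) = ker((I - K)^*)^⊥, with dim ker(I - K) = dim ker((I - K)^*). Since det(I - K) ≠ 0, 1 is not an eigenvalue of K and ker(I - K) = {0}, so we are in the first case: for every y there is a unique x = (I - K)^(-1) y. (Explicitly, by the Woodbury identity, (I - U V^T)^(-1) = I + U (I_2 - G)^(-1) V^T.)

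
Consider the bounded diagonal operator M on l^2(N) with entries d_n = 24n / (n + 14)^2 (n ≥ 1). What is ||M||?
||M|| = 3/7 (attained at n = 14)

For M diagonal, ||M|| = sup_n |d_n|. Treat f(x) = 24x / (x + 14)^2 for real x > 0. By the quotient rule, f'(x) = 24(14 - x)/(x + 14)^3, which is positive for x < 14 and negative for x > 14. So f has a unique maximum at x = 14, and since 14 is a positive integer, the supremum over n ≥ 1 is attained at n = 14: d_14 = 24·14/(14 + 14)^2 = 24·14/784 = 3/7. Hence ||M|| = 3/7.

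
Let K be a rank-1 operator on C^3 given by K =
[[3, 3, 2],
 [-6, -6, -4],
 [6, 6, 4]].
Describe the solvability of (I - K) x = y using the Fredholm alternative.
(I - K) is singular (det(I - K) = 0, i.e. 1 ∈ sigma(K)). (I - K) x = y is solvable iff y ⊥ ker((I - K)^*) = span{(3, 3, 2)}, i.e. iff 3y_1 + 3y_2 + 2y_3 = 0. When solvable, the solutions are x = y + c·(1, -2, 2), c arbitrary (ker(I - K) = span{(1, -2, 2)}, dimension 1).

K has rank 1, so it is an outer product K = u v^T: every row of K is a multiple of one row vector. Reading off the entries, u = (1, -2, 2) and v = (3, 3, 2) (row i of K equals u_i·v^T). A rank-one matrix u v^T satisfies K u = u (v·u) and kills the (2)-dimensional subspace v^⊥, so its characteristic polynomial is lambda^2 (lambda - v·u) with v·u = tr K = 1. Hence the eigenvalues of I - K are 1 (multiplicity 2) and 1 - (1) = 0, so det(I - K) = 0. (Direct check: I - K =
[[-2, -3, -2],
 [6, 7, 4],
 [-6, -6, -3]]
has determinant 0.) So 1 is an eigenvalue of K and (I - K) is not invertible. The finite-dimensional Fredholm alternative says: either (I - K) is invertible, or ker(I - K) ≠ {0} and then range(I - K) = ker((I - K)^*)^⊥, with dim ker(I - K) = dim ker((I - K)^*). We are in the second case, so we need both kernels. Kernel of I - K: (I - K) u = u - u (v·u) = u - u = 0, so ker(I - K) = span{u} = span{(1, -2, 2)} (it is exactly 1-dimensional because rank(I - K) = 2). Kernel of the adjoint: K is real, so (I - K)^* = I - K^T = I - v u^T, and (I - v u^T) v = v - v (u·v) = 0; hence ker((I - K)^*) = span{v} = span{(3, 3, 2)}. Therefore (I - K) x = y is solvable iff <y, v> = 0, i.e. iff 3y_1 + 3y_2 + 2y_3 = 0. When this holds, K y = u (v·y) = 0, so (I - K) y = y and x = y is a particular solution; the full solution set is the line x = y + c·u = y + c·(1, -2, 2), c ∈ C.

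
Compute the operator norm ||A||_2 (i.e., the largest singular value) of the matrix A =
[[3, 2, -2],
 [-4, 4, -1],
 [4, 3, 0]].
||A||_2 ≈ 6.4539 (= sqrt(largest eigenvalue of A^T A))

||A||_2 = sigma_max(A) = sqrt(lambda_max(A^T A)). Form the symmetric matrix M = A^T A =
[[41, 2, -2],
 [2, 29, -8],
 [-2, -8, 5]].
Its characteristic polynomial (trace, sum of principal 2x2 minors, determinant of M give the coefficients) is
  p(λ) = det(λ I - M) = λ^3 - 75λ^2 + 1467λ - 3249.
No integer candidate from the rational root theorem (±divisors of 3249) is a root, so the roots are irrational. The cubic discriminant is Δ = 143824896 > 0, so there are three distinct real roots. p(2) = -607 and p(3) = 504 have opposite signs, so a root lies in (2, 3); Newton's method refines it to λ ≈ 2.5312. p(30) = 261 and p(31) = -56 have opposite signs, so a root lies in (30, 31); Newton's method refines it to λ ≈ 30.8154. p(41) = -256 and p(42) = 153 have opposite signs, so a root lies in (41, 42); Newton's method refines it to λ ≈ 41.6534. Check (Vieta): the three roots sum to 75, matching tr M = 75.
So the eigenvalues of A^T A are ≈ 2.5312, 30.8154, 41.6534 (all ≥ 0, as they must be for A^T A). The largest is λ_max ≈ 41.6534, hence ||A||_2 = sqrt(λ_max) ≈ 6.4539.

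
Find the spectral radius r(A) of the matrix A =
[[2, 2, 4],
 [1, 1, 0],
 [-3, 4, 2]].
r(A) ≈ 3.4299

The eigenvalues of A are the roots of its characteristic polynomial. With M = A (coefficients from the trace, the sum of principal 2x2 minors, and det A):
  p(λ) = det(λ I - M) = λ^3 - 5λ^2 + 18λ - 28.
No integer candidate from the rational root theorem (±divisors of 28) is a root, so the roots are irrational. The cubic discriminant is Δ = -5036 < 0, so there is one real root and a complex-conjugate pair. p(2) = -4 and p(3) = 8 have opposite signs, so a root lies in (2, 3); Newton's method refines it to λ ≈ 2.3801. Dividing out (λ - (2.3801)) leaves approximately λ^2 - 2.6199λ + 11.7644. For λ^2 - 2.6199λ + 11.7644 the discriminant is -40.1935. It is negative, so the remaining roots are the complex-conjugate pair λ ≈ 1.31 ± 3.1699i. Their product equals the constant term, so |λ|^2 ≈ 11.7644 and |λ| ≈ 3.4299.
Thus the eigenvalues (to 4 decimals) are 2.3801 (modulus 2.3801); 1.31 ± 3.1699i (modulus 3.4299). The spectral radius is the largest modulus: r(A) ≈ 3.4299. (Cross-check: r(A) ≤ ||A||_2 ≈ 6.0919; equality holds whenever A is normal, though it can also hold for some non-normal A.)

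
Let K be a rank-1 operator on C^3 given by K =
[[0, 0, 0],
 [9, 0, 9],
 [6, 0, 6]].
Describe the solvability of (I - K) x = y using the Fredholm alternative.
(I - K) is invertible (det(I - K) = -5 ≠ 0), so for every y in C^3 the equation (I - K) x = y has a unique solution.

K has rank 1, so it is an outer product K = u v^T: every row of K is a multiple of one row vector. Reading off the entries, u = (0, -3, -2) and v = (-3, 0, -3) (row i of K equals u_i·v^T). A rank-one matrix u v^T satisfies K u = u (v·u) and kills the (2)-dimensional subspace v^⊥, so its characteristic polynomial is lambda^2 (lambda - v·u) with v·u = tr K = 6. Hence the eigenvalues of I - K are 1 (multiplicity 2) and 1 - (6) = -5, so det(I - K) = -5. (Direct check: I - K =
[[1, 0, 0],
 [-9, 1, -9],
 [-6, 0, -5]]
has determinant -5.) The finite-dimensional Fredholm alternative says: either (I - K) is invertible, or ker(I - K) ≠ {0} and then range(I - K) = ker((I - K)^*)^⊥, with dim ker(I - K) = dim ker((I - K)^*). Since det(I - K) ≠ 0, 1 is not an eigenvalue of K and ker(I - K) = {0}, so we are in the first case: for every y there is a unique x = (I - K)^(-1) y. Explicitly, by the Sherman–Morrison formula, (I - u v^T)^(-1) = I + u v^T/(1 - v·u), i.e. (I - K)^(-1) = I + K/(-5).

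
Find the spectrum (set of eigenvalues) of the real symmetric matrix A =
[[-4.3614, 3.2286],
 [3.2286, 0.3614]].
sigma(A) ≈ {-6, 2}

A is real symmetric, so its spectrum consists of real eigenvalues. Expanding the characteristic polynomial of the displayed matrix gives
  det(λ I - A) = p(λ) = λ^2 + (4)λ + (-12).
Solving p(λ) = 0 yields eigenvalues ≈ -6, 2. (A is shown rounded to 4 decimals, so these recover the underlying integer eigenvalues to within that precision.)
Verification: the trace of A = -4 equals the sum of eigenvalues -4, and det(A) ≈ -12.0001 matches the eigenvalue product -12.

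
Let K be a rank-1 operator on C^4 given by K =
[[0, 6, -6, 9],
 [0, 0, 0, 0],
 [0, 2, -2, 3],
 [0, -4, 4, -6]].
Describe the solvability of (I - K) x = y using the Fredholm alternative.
(I - K) is invertible (det(I - K) = 9 ≠ 0), so for every y in C^4 the equation (I - K) x = y has a unique solution.

K has rank 1, so it is an outer product K = u v^T: every row of K is a multiple of one row vector. Reading off the entries, u = (3, 0, 1, -2) and v = (0, 2, -2, 3) (row i of K equals u_i·v^T). A rank-one matrix u v^T satisfies K u = u (v·u) and kills the (3)-dimensional subspace v^⊥, so its characteristic polynomial is lambda^3 (lambda - v·u) with v·u = tr K = -8. Hence the eigenvalues of I - K are 1 (multiplicity 3) and 1 - (-8) = 9, so det(I - K) = 9. (Direct check: I - K =
[[1, -6, 6, -9],
 [0, 1, 0, 0],
 [0, -2, 3, -3],
 [0, 4, -4, 7]]
has determinant 9.) The finite-dimensional Fredholm alternative says: either (I - K) is invertible, or ker(I - K) ≠ {0} and then range(I - K) = ker((I - K)^*)^⊥, with dim ker(I - K) = dim ker((I - K)^*). Since det(I - K) ≠ 0, 1 is not an eigenvalue of K and ker(I - K) = {0}, so we are in the first case: for every y there is a unique x = (I - K)^(-1) y. Explicitly, by the Sherman–Morrison formula, (I - u v^T)^(-1) = I + u v^T/(1 - v·u), i.e. (I - K)^(-1) = I + K/(9).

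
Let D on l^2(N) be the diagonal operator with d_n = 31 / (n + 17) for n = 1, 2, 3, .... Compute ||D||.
||D|| = 31/18 (attained at n = 1)

For D diagonal, ||D|| = sup_n |d_n| = sup_n 31/(n + 17). This is positive and strictly decreasing in n, so the supremum is attained at n = 1: d_1 = 31/(1 + 17) = 31/18. Hence ||D|| = 31/18.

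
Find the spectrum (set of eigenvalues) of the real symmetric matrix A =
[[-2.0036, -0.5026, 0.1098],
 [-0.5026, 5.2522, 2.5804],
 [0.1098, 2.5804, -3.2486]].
sigma(A) ≈ {-4, -2, 6}

A is real symmetric, so its spectrum consists of real eigenvalues. Expanding the characteristic polynomial of the displayed matrix gives
  det(λ I - A) = p(λ) = λ^3 + (0)λ^2 + (-28)λ + (-48).
Solving p(λ) = 0 yields eigenvalues ≈ -4, -2, 6. (A is shown rounded to 4 decimals, so these recover the underlying integer eigenvalues to within that precision.)
Verification: the trace of A = 0 equals the sum of eigenvalues 0, and det(A) ≈ 47.9994 matches the eigenvalue product 48.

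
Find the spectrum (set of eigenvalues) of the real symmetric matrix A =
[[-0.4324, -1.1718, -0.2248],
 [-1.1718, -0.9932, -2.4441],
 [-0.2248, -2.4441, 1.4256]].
sigma(A) ≈ {-3, 0, 3}

A is real symmetric, so its spectrum consists of real eigenvalues. Expanding the characteristic polynomial of the displayed matrix gives
  det(λ I - A) = p(λ) = λ^3 + (0)λ^2 + (-9)λ + (0).
Solving p(λ) = 0 yields eigenvalues ≈ -3, 0, 3. (A is shown rounded to 4 decimals, so these recover the underlying integer eigenvalues to within that precision.)
Verification: the trace of A = 0 equals the sum of eigenvalues 0, and det(A) ≈ 0.0003 matches the eigenvalue product 0.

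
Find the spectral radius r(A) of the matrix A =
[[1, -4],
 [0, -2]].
r(A) = 2

The eigenvalues of A are the roots of its characteristic polynomial. With M = A (coefficients from the trace and determinant):
  p(λ) = det(λ I - M) = λ^2 + λ - 2.
For λ^2 + λ - 2 the discriminant is 9. It is a perfect square (3^2), so the roots are rational: λ = (-1 ± 3)/2 = 1, -2.
Thus the eigenvalues (to 4 decimals) are 1 (modulus 1); -2 (modulus 2). The spectral radius is the largest modulus: r(A) = 2. (Cross-check: r(A) ≤ ||A||_2 ≈ 4.5616; equality holds whenever A is normal, though it can also hold for some non-normal A.)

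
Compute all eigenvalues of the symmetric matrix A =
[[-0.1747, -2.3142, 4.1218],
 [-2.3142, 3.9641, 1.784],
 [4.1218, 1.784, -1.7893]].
sigma(A) ≈ {-6, 3, 5}

A is real symmetric, so its spectrum consists of real eigenvalues. Expanding the characteristic polynomial of the displayed matrix gives
  det(λ I - A) = p(λ) = λ^3 + (-2)λ^2 + (-33)λ + (90.0032).
Solving p(λ) = 0 yields eigenvalues ≈ -6, 3, 5. (A is shown rounded to 4 decimals, so these recover the underlying integer eigenvalues to within that precision.)
Verification: the trace of A = 2 equals the sum of eigenvalues 2, and det(A) ≈ -90.0032 matches the eigenvalue product -90.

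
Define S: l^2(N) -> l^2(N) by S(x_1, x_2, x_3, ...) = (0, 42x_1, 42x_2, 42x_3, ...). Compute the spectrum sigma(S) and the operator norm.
sigma(S) = closed disk {z in C : |z| ≤ 42}; ||S|| = 42

Note S = 42·U where U is the unit right shift (U x)_k = x_{k-1} (with x_0 := 0); so ||S|| = 42||U|| and sigma(S) = 42·sigma(U). ||S x||^2 = sum_{k≥1} |42x_k|^2 = 1764||x||^2, so ||S|| = 42 and sigma(S) ⊂ {|z| ≤ 42}. For any |lambda| < 42, the equation (S - lambda I) x = 0 forces x_1 = 0, then 42x_k = lambda x_{k+1} ⇒ x = 0, so S has no eigenvalues. But (S - lambda I) is not surjective for |lambda| < 42: solving (S - lambda I) x = e_1 would require x_n proportional to (lambda/42)^(-n), which is not in l^2. So every |lambda| < 42 lies in the residual spectrum. The boundary |lambda| = 42 is in the approximate point spectrum (the spectrum is closed). Hence sigma(S) is the closed disk of radius 42.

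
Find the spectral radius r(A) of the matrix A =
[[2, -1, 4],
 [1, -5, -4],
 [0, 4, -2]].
r(A) ≈ 5.4149

The eigenvalues of A are the roots of its characteristic polynomial. With M = A (coefficients from the trace, the sum of principal 2x2 minors, and det A):
  p(λ) = det(λ I - M) = λ^3 + 5λ^2 + 13λ - 66.
No integer candidate from the rational root theorem (±divisors of 66) is a root, so the roots are irrational. The cubic discriminant is Δ = -166395 < 0, so there is one real root and a complex-conjugate pair. p(2) = -12 and p(3) = 45 have opposite signs, so a root lies in (2, 3); Newton's method refines it to λ ≈ 2.2509. Dividing out (λ - (2.2509)) leaves approximately λ^2 + 7.2509λ + 29.3213. For λ^2 + 7.2509λ + 29.3213 the discriminant is -64.7092. It is negative, so the remaining roots are the complex-conjugate pair λ ≈ -3.6255 ± 4.0221i. Their product equals the constant term, so |λ|^2 ≈ 29.3213 and |λ| ≈ 5.4149.
Thus the eigenvalues (to 4 decimals) are 2.2509 (modulus 2.2509); -3.6255 ± 4.0221i (modulus 5.4149). The spectral radius is the largest modulus: r(A) ≈ 5.4149. (Cross-check: r(A) ≤ ||A||_2 ≈ 6.9172; equality holds whenever A is normal, though it can also hold for some non-normal A.)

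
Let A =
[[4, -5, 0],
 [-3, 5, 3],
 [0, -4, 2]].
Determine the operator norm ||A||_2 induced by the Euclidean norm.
||A||_2 ≈ 9.3573 (= sqrt(largest eigenvalue of A^T A))

||A||_2 = sigma_max(A) = sqrt(lambda_max(A^T A)). Form the symmetric matrix M = A^T A =
[[25, -35, -9],
 [-35, 66, 7],
 [-9, 7, 13]].
Its characteristic polynomial (trace, sum of principal 2x2 minors, determinant of M give the coefficients) is
  p(λ) = det(λ I - M) = λ^3 - 104λ^2 + 1478λ - 3364.
No integer candidate from the rational root theorem (±divisors of 3364) is a root, so the roots are irrational. The cubic discriminant is Δ = 4578563184 > 0, so there are three distinct real roots. p(2) = -816 and p(3) = 161 have opposite signs, so a root lies in (2, 3); Newton's method refines it to λ ≈ 2.8207. p(13) = 471 and p(14) = -312 have opposite signs, so a root lies in (13, 14); Newton's method refines it to λ ≈ 13.6206. p(87) = -3451 and p(88) = 2796 have opposite signs, so a root lies in (87, 88); Newton's method refines it to λ ≈ 87.5587. Check (Vieta): the three roots sum to 104, matching tr M = 104.
So the eigenvalues of A^T A are ≈ 2.8207, 13.6206, 87.5587 (all ≥ 0, as they must be for A^T A). The largest is λ_max ≈ 87.5587, hence ||A||_2 = sqrt(λ_max) ≈ 9.3573.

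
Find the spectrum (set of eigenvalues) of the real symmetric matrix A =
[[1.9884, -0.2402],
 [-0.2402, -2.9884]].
sigma(A) ≈ {-3, 2}

A is real symmetric, so its spectrum consists of real eigenvalues. Expanding the characteristic polynomial of the displayed matrix gives
  det(λ I - A) = p(λ) = λ^2 + (1)λ + (-6).
Solving p(λ) = 0 yields eigenvalues ≈ -3, 2. (A is shown rounded to 4 decimals, so these recover the underlying integer eigenvalues to within that precision.)
Verification: the trace of A = -1 equals the sum of eigenvalues -1, and det(A) ≈ -5.9998 matches the eigenvalue product -6.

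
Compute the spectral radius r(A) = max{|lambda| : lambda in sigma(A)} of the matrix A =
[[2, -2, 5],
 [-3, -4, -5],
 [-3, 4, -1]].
r(A) ≈ 5.0723

The eigenvalues of A are the roots of its characteristic polynomial. With M = A (coefficients from the trace, the sum of principal 2x2 minors, and det A):
  p(λ) = det(λ I - M) = λ^3 + 3λ^2 + 23λ + 96.
No integer candidate from the rational root theorem (±divisors of 96) is a root, so the roots are irrational. The cubic discriminant is Δ = -183875 < 0, so there is one real root and a complex-conjugate pair. p(-4) = -12 and p(-3) = 27 have opposite signs, so a root lies in (-4, -3); Newton's method refines it to λ ≈ -3.7313. Dividing out (λ - (-3.7313)) leaves approximately λ^2 - 0.7313λ + 25.7285. For λ^2 - 0.7313λ + 25.7285 the discriminant is -102.3794. It is negative, so the remaining roots are the complex-conjugate pair λ ≈ 0.3656 ± 5.0591i. Their product equals the constant term, so |λ|^2 ≈ 25.7285 and |λ| ≈ 5.0723.
Thus the eigenvalues (to 4 decimals) are -3.7313 (modulus 3.7313); 0.3656 ± 5.0591i (modulus 5.0723). The spectral radius is the largest modulus: r(A) ≈ 5.0723. (Cross-check: r(A) ≤ ||A||_2 ≈ 8.2659; equality holds whenever A is normal, though it can also hold for some non-normal A.)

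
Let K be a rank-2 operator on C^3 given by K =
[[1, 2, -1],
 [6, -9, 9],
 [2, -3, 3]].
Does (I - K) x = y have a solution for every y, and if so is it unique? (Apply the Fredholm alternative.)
(I - K) is invertible (det(I - K) = -10 ≠ 0), so for every y in C^3 the equation (I - K) x = y has a unique solution.

K has rank 2 and factors as K = U V^T = u1 v1^T + u2 v2^T with u1 = (1, 0, 0), v1 = (1, 2, -1), u2 = (0, -3, -1), v2 = (-2, 3, -3) (multiplying out reproduces the displayed K). The nonzero eigenvalues of U V^T coincide with those of the 2 x 2 matrix G = V^T U = [[v1·u1, v1·u2], [v2·u1, v2·u2]] = [[1, -5], [-2, -6]], and by the Sylvester determinant identity det(I_3 - U V^T) = det(I_2 - V^T U) = det([[0, 5], [2, 7]]) = (0)(7) - (5)(2) = -10. (Direct check: I - K =
[[0, -2, 1],
 [-6, 10, -9],
 [-2, 3, -2]]
has determinant -10.) The finite-dimensional Fredholm alternative says: either (I - K) is invertible, or ker(I - K) ≠ {0} and then range(I - K) = ker((I - K)^*)^⊥, with dim ker(I - K) = dim ker((I - K)^*). Since det(I - K) ≠ 0, 1 is not an eigenvalue of K and ker(I - K) = {0}, so we are in the first case: for every y there is a unique x = (I - K)^(-1) y. (Explicitly, by the Woodbury identity, (I - U V^T)^(-1) = I + U (I_2 - G)^(-1) V^T.)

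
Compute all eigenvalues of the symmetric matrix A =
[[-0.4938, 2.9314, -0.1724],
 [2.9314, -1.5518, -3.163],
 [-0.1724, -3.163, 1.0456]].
sigma(A) ≈ {-5, 0, 4}

A is real symmetric, so its spectrum consists of real eigenvalues. Expanding the characteristic polynomial of the displayed matrix gives
  det(λ I - A) = p(λ) = λ^3 + (1)λ^2 + (-20)λ + (0).
Solving p(λ) = 0 yields eigenvalues ≈ -5, 0, 4. (A is shown rounded to 4 decimals, so these recover the underlying integer eigenvalues to within that precision.)
Verification: the trace of A = -1 equals the sum of eigenvalues -1, and det(A) ≈ -0.0004 matches the eigenvalue product 0.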